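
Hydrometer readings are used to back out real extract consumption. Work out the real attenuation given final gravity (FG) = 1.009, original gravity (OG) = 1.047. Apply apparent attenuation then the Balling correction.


AA = (OG−FG)/(OG−1)·100;  RA = AA·0.8192
AA = (1.047 − 1.009)/(1.047 − 1)·100 = 80.8511
RA = 80.8511·0.8192

66.2332 %


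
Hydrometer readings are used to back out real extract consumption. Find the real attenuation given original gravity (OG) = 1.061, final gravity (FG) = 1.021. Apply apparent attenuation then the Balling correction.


AA = (OG−FG)/(OG−1)·100;  RA = AA·0.8192
AA = (1.061 − 1.021)/(1.061 − 1)·100 = 65.5738
RA = 65.5738·0.8192

53.7180 %


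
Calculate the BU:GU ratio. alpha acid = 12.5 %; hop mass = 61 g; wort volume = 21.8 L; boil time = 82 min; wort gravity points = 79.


U = 1.65·0.000125^(GP/1000)·(1−e^(−0.04t))/4.15;  IBU = (α/100)·m·U·1000/V;  BU:GU = IBU/GP
U = 1.65·0.000125^(79/1000)·(1−e^(−0.04·82))/4.15 = 0.1881
IBU = (12.5/100)·61·0.1881·1000/21.8 = 65.7988
BU:GU = 65.7988/79

0.8329


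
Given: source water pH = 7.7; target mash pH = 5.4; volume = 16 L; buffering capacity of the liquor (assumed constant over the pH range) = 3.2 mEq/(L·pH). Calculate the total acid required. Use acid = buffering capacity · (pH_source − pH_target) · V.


acid = 3.2 · (7.7 − 5.4) · 16

117.7600 mEq


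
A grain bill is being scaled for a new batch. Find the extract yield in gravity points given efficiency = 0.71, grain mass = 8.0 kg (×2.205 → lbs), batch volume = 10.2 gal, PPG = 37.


points = lbs × PPG × eff / vol
lbs = 8.0 × 2.205 = 17.6400
points = 17.6400 × 37 × 0.71 / 10.2

45.4316 points


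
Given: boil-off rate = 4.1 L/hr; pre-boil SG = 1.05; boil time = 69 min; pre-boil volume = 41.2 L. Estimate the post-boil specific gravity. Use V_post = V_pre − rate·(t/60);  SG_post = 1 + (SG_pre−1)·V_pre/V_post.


V_post = 41.2 − 4.1·(69/60) = 36.4850
SG_post = 1 + (1.05 − 1)·41.2/36.4850

1.0565


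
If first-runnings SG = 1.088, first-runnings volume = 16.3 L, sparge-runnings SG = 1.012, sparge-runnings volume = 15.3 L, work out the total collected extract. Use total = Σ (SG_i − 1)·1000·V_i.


first = (1.088 − 1)·1000·16.3 = 1434.4000
sparge = (1.012 − 1)·1000·15.3 = 183.6000
total = 1434.4000 + 183.6000

1618.0000 gravity·L


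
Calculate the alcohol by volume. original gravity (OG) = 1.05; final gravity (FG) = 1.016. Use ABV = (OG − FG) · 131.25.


ABV = (1.05 − 1.016) · 131.25

4.4625 % ABV


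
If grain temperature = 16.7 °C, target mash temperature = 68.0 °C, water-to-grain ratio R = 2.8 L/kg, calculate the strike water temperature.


T_strike = (0.41/R)·(T_mash − T_grain) + T_mash
T_strike = (0.41/2.8)·(68.0 − 16.7) + 68.0

75.5118 °C


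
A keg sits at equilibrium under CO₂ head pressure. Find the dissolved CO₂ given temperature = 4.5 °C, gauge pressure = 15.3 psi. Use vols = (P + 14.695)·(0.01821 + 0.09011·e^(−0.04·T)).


vols = (15.3 + 14.695)·(0.01821 + 0.09011·e^(−0.04·4.5))

2.8038 volumes


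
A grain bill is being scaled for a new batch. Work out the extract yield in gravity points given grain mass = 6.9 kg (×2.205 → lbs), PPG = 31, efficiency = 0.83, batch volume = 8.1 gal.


points = lbs × PPG × eff / vol
lbs = 6.9 × 2.205 = 15.2145
points = 15.2145 × 31 × 0.83 / 8.1

48.3295 points


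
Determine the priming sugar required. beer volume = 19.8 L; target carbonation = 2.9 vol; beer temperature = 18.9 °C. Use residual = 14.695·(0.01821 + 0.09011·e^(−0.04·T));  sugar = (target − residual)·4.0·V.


residual = 14.695·(0.01821 + 0.09011·e^(−0.04·18.9)) = 0.8893
sugar = (2.9 − 0.8893)·4.0·19.8

159.2438 g


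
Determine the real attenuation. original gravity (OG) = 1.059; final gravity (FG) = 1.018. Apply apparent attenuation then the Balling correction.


AA = (OG−FG)/(OG−1)·100;  RA = AA·0.8192
AA = (1.059 − 1.018)/(1.059 − 1)·100 = 69.4915
RA = 69.4915·0.8192

56.9275 %


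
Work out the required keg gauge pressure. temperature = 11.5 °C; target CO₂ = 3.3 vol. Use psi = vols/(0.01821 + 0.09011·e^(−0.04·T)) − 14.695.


psi = 3.3/(0.01821 + 0.09011·e^(−0.04·11.5)) − 14.695

29.2494 psi


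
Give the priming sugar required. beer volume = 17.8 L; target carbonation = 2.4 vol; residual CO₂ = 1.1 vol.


sugar = (target − residual)·4.0·V
sugar = (2.4 − 1.1)·4.0·17.8

92.5600 g


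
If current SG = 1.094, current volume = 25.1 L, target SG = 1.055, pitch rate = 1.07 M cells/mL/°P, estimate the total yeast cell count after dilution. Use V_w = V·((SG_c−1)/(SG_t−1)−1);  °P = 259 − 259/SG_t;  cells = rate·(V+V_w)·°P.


V_w = 25.1·((1.094−1)/(1.055−1)−1) = 17.7982
V_final = 25.1 + 17.7982 = 42.8982
°P = 259 − 259/1.055 = 13.5024
cells = 1.07·42.8982·13.5024

619.7730 billion cells


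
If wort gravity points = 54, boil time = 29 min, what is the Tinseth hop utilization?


U = 1.65·0.000125^(GP/1000) · (1 − e^(−0.04·t))/4.15
bigness = 1.65·0.000125^(54/1000) = 1.0156
boil_factor = (1 − e^(−0.04·29))/4.15 = 0.1654
U = 1.0156 · 0.1654

0.1680


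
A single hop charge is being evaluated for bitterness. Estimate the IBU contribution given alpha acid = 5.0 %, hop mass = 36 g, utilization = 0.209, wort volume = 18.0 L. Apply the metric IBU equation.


IBU = (α/100)·mass·U·1000 / V
IBU = (5.0/100)·36·0.209·1000 / 18.0

20.9000 IBU


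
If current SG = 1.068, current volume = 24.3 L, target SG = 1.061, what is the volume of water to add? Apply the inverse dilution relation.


V_water = V·((SG_curr − 1)/(SG_target − 1) − 1)
V_water = 24.3·((1.068 − 1)/(1.061 − 1) − 1)

2.7885 L


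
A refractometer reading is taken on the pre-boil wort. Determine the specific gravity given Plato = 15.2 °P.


SG = 259/(259 − P)
SG = 259/(259 − 15.2)

1.0623


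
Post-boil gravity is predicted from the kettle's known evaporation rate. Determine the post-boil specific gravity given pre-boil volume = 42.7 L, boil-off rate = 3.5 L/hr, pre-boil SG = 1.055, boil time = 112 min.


V_post = V_pre − rate·(t/60);  SG_post = 1 + (SG_pre−1)·V_pre/V_post
V_post = 42.7 − 3.5·(112/60) = 36.1667
SG_post = 1 + (1.055 − 1)·42.7/36.1667

1.0649


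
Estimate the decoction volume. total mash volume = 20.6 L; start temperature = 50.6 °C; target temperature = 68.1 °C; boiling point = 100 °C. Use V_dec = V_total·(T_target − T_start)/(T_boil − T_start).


V_dec = 20.6·(68.1 − 50.6)/(100 − 50.6)

7.2976 L


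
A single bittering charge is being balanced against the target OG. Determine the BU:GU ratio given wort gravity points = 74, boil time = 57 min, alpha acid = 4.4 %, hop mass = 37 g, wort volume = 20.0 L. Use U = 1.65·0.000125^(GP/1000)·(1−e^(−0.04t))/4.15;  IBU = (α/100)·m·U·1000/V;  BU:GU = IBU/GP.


U = 1.65·0.000125^(74/1000)·(1−e^(−0.04·57))/4.15 = 0.1835
IBU = (4.4/100)·37·0.1835·1000/20.0 = 14.9407
BU:GU = 14.9407/74

0.2019


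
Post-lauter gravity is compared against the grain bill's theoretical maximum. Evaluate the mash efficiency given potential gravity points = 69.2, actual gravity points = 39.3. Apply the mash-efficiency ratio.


efficiency = actual / potential × 100
efficiency = 39.3 / 69.2 × 100

56.7919 %


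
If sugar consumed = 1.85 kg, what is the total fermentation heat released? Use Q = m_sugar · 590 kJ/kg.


Q = 1.85 · 590

1091.5000 kJ


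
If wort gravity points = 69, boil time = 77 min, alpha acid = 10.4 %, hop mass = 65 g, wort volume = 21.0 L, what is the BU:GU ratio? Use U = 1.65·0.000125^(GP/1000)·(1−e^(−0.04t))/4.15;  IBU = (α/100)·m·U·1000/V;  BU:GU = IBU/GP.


U = 1.65·0.000125^(69/1000)·(1−e^(−0.04·77))/4.15 = 0.2040
IBU = (10.4/100)·65·0.2040·1000/21.0 = 65.6776
BU:GU = 65.6776/69

0.9518


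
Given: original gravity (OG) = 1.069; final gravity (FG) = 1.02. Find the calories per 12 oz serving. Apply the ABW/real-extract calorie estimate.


ABW = (OG−FG)·131.25·0.79/FG;  °P = 259 − 259/SG (for OG→OE and FG→AE);  RE = 0.1808·OE + 0.8192·AE;  Cal = (6.9·ABW + 4·(RE−0.1))·FG·3.55
ABW = (1.069 − 1.02)·131.25·0.79/1.02 = 4.9811
OE = 259 − 259/1.069 = 16.7175 °P
AE = 259 − 259/1.02 = 5.0784 °P
RE = 0.1808·16.7175 + 0.8192·5.0784 = 7.1828 °P
Cal = (6.9·4.9811 + 4·(7.1828−0.1))·1.02·3.55

227.0383 kcal


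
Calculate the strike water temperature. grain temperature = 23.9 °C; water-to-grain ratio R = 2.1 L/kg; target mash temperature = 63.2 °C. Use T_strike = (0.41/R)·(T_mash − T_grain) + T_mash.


T_strike = (0.41/2.1)·(63.2 − 23.9) + 63.2

70.8729 °C


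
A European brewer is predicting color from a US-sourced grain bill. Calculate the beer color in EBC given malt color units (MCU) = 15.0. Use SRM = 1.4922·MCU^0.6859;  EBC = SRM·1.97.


SRM = 1.4922·15.0^0.6859 = 9.5611
EBC = 9.5611·1.97

18.8354 EBC


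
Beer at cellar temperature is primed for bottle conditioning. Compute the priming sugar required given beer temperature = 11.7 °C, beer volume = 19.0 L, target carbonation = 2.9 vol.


residual = 14.695·(0.01821 + 0.09011·e^(−0.04·T));  sugar = (target − residual)·4.0·V
residual = 14.695·(0.01821 + 0.09011·e^(−0.04·11.7)) = 1.0969
sugar = (2.9 − 1.0969)·4.0·19.0

137.0387 g


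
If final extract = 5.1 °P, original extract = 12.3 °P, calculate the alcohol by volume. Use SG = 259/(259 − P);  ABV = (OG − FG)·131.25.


OG = 259/(259 − 12.3) = 1.0499
FG = 259/(259 − 5.1) = 1.0201
ABV = (1.0499 − 1.0201)·131.25

3.9075 % ABV


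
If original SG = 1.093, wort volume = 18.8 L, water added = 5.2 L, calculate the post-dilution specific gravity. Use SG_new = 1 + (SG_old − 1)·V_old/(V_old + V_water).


pts = (1.093 − 1)·1000·18.8/(18.8 + 5.2) = 72.8500
SG_new = 1 + 72.8500/1000

1.0729


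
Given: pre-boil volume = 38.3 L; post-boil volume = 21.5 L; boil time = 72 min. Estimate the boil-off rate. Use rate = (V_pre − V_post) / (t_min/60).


rate = (38.3 − 21.5) / (72/60)

14.0000 L/hr


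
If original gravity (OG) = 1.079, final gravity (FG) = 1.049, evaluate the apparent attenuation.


AA = (OG − FG)/(OG − 1) · 100
AA = (1.079 − 1.049)/(1.079 − 1) · 100

37.9747 %


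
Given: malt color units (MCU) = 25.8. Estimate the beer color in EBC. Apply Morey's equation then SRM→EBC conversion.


SRM = 1.4922·MCU^0.6859;  EBC = SRM·1.97
SRM = 1.4922·25.8^0.6859 = 13.8694
EBC = 13.8694·1.97

27.3227 EBC


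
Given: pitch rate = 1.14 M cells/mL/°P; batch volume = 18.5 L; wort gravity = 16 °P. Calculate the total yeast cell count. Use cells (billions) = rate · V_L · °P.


cells = 1.14 · 18.5 · 16

337.4400 billion cells


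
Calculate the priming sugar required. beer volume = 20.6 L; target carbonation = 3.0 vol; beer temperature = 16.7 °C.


residual = 14.695·(0.01821 + 0.09011·e^(−0.04·T));  sugar = (target − residual)·4.0·V
residual = 14.695·(0.01821 + 0.09011·e^(−0.04·16.7)) = 0.9465
sugar = (3.0 − 0.9465)·4.0·20.6

169.2051 g


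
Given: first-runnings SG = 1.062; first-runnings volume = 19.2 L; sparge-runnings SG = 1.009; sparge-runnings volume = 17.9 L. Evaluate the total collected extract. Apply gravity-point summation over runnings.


total = Σ (SG_i − 1)·1000·V_i
first = (1.062 − 1)·1000·19.2 = 1190.4000
sparge = (1.009 − 1)·1000·17.9 = 161.1000
total = 1190.4000 + 161.1000

1351.5000 gravity·L


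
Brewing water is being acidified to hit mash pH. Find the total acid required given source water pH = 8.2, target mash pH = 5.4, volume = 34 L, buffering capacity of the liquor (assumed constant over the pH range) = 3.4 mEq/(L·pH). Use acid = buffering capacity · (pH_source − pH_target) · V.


acid = 3.4 · (8.2 − 5.4) · 34

323.6800 mEq


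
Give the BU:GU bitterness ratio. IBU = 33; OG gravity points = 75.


BU:GU = IBU / OG_points
BU:GU = 33 / 75

0.4400


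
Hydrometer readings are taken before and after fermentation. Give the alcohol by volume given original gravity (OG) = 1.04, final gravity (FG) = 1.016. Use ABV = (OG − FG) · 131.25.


ABV = (1.04 − 1.016) · 131.25

3.1500 % ABV


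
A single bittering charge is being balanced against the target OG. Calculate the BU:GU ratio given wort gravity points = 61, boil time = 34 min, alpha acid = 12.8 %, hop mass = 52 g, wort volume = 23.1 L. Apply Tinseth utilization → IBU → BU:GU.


U = 1.65·0.000125^(GP/1000)·(1−e^(−0.04t))/4.15;  IBU = (α/100)·m·U·1000/V;  BU:GU = IBU/GP
U = 1.65·0.000125^(61/1000)·(1−e^(−0.04·34))/4.15 = 0.1708
IBU = (12.8/100)·52·0.1708·1000/23.1 = 49.2193
BU:GU = 49.2193/61

0.8069


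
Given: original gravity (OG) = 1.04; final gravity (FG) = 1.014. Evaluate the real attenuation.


AA = (OG−FG)/(OG−1)·100;  RA = AA·0.8192
AA = (1.04 − 1.014)/(1.04 − 1)·100 = 65.0000
RA = 65.0000·0.8192

53.2480 %


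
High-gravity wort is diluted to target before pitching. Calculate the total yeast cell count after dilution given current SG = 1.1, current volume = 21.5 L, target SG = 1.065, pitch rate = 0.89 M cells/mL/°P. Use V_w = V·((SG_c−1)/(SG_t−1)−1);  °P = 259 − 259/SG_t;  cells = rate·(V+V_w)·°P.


V_w = 21.5·((1.1−1)/(1.065−1)−1) = 11.5769
V_final = 21.5 + 11.5769 = 33.0769
°P = 259 − 259/1.065 = 15.8075
cells = 0.89·33.0769·15.8075

465.3488 billion cells


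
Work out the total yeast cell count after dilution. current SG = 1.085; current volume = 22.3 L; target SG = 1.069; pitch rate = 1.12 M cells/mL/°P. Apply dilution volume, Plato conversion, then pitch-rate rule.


V_w = V·((SG_c−1)/(SG_t−1)−1);  °P = 259 − 259/SG_t;  cells = rate·(V+V_w)·°P
V_w = 22.3·((1.085−1)/(1.069−1)−1) = 5.1710
V_final = 22.3 + 5.1710 = 27.4710
°P = 259 − 259/1.069 = 16.7175
cells = 1.12·27.4710·16.7175

514.3561 billion cells


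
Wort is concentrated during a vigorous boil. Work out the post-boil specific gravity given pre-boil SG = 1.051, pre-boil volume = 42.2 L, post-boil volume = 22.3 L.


SG_post = 1 + (SG_pre − 1)·V_pre/V_post
pts_pre = (1.051 − 1)·1000 = 51.0000
pts_post = 51.0000·42.2/22.3 = 96.5112
SG_post = 1 + 96.5112/1000

1.0965


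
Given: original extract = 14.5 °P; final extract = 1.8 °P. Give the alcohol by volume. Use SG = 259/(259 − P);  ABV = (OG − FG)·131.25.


OG = 259/(259 − 14.5) = 1.0593
FG = 259/(259 − 1.8) = 1.0070
ABV = (1.0593 − 1.0070)·131.25

6.8652 % ABV


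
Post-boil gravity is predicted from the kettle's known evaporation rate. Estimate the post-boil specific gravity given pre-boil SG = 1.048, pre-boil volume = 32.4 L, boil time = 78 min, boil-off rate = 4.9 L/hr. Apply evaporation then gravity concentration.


V_post = V_pre − rate·(t/60);  SG_post = 1 + (SG_pre−1)·V_pre/V_post
V_post = 32.4 − 4.9·(78/60) = 26.0300
SG_post = 1 + (1.048 − 1)·32.4/26.0300

1.0597


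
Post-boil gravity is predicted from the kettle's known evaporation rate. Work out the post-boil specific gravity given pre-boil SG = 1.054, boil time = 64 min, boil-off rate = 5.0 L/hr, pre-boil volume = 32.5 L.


V_post = V_pre − rate·(t/60);  SG_post = 1 + (SG_pre−1)·V_pre/V_post
V_post = 32.5 − 5.0·(64/60) = 27.1667
SG_post = 1 + (1.054 − 1)·32.5/27.1667

1.0646


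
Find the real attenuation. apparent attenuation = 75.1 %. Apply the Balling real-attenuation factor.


RA = AA · 0.8192
RA = 75.1 · 0.8192

61.5219 %


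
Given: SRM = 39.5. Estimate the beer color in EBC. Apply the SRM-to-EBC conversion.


EBC = SRM · 1.97
EBC = 39.5 · 1.97

77.8150 EBC


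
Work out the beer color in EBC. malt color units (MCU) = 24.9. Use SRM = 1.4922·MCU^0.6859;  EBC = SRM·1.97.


SRM = 1.4922·24.9^0.6859 = 13.5357
EBC = 13.5357·1.97

26.6653 EBC


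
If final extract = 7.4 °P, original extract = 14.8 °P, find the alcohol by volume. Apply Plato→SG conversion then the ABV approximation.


SG = 259/(259 − P);  ABV = (OG − FG)·131.25
OG = 259/(259 − 14.8) = 1.0606
FG = 259/(259 − 7.4) = 1.0294
ABV = (1.0606 − 1.0294)·131.25

4.0943 % ABV


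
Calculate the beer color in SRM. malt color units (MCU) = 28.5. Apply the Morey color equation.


SRM = 1.4922 · MCU^0.6859
SRM = 1.4922 · 28.5^0.6859

14.8493 SRM


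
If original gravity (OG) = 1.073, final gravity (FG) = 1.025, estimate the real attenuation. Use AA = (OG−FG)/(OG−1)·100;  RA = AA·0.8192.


AA = (1.073 − 1.025)/(1.073 − 1)·100 = 65.7534
RA = 65.7534·0.8192

53.8652 %


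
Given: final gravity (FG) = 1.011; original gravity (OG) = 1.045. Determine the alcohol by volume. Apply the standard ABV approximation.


ABV = (OG − FG) · 131.25
ABV = (1.045 − 1.011) · 131.25

4.4625 % ABV


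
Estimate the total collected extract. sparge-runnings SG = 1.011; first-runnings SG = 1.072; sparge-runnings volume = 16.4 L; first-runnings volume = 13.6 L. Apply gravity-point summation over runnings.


total = Σ (SG_i − 1)·1000·V_i
first = (1.072 − 1)·1000·13.6 = 979.2000
sparge = (1.011 − 1)·1000·16.4 = 180.4000
total = 979.2000 + 180.4000

1159.6000 gravity·L


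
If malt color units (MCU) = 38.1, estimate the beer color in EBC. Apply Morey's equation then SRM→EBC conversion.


SRM = 1.4922·MCU^0.6859;  EBC = SRM·1.97
SRM = 1.4922·38.1^0.6859 = 18.1211
EBC = 18.1211·1.97

35.6985 EBC


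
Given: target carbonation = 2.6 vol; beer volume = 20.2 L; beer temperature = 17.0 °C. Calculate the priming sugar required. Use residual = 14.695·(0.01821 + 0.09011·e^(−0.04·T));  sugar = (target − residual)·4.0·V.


residual = 14.695·(0.01821 + 0.09011·e^(−0.04·17.0)) = 0.9384
sugar = (2.6 − 0.9384)·4.0·20.2

134.2540 g


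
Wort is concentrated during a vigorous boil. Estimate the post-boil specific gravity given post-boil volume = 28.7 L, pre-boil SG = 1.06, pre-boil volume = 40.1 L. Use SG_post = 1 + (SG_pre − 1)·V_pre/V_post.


pts_pre = (1.06 − 1)·1000 = 60.0000
pts_post = 60.0000·40.1/28.7 = 83.8328
SG_post = 1 + 83.8328/1000

1.0838


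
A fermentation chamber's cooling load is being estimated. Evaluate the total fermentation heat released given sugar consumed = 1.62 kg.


Q = m_sugar · 590 kJ/kg
Q = 1.62 · 590

955.8000 kJ


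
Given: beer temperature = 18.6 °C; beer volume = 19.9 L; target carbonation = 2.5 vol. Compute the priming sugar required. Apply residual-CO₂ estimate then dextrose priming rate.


residual = 14.695·(0.01821 + 0.09011·e^(−0.04·T));  sugar = (target − residual)·4.0·V
residual = 14.695·(0.01821 + 0.09011·e^(−0.04·18.6)) = 0.8969
sugar = (2.5 − 0.8969)·4.0·19.9

127.6106 g


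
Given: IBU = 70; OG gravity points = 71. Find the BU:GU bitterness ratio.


BU:GU = IBU / OG_points
BU:GU = 70 / 71

0.9859


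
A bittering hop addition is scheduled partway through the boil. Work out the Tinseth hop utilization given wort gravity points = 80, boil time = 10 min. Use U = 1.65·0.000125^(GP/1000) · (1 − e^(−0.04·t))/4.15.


bigness = 1.65·0.000125^(80/1000) = 0.8040
boil_factor = (1 − e^(−0.04·10))/4.15 = 0.0794
U = 0.8040 · 0.0794

0.0639


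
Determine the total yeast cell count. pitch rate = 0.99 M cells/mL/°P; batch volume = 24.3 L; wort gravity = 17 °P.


cells (billions) = rate · V_L · °P
cells = 0.99 · 24.3 · 17

408.9690 billion cells


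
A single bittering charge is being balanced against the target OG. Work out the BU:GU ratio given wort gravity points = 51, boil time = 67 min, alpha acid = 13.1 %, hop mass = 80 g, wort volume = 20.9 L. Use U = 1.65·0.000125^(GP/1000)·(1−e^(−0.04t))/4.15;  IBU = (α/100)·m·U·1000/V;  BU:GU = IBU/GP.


U = 1.65·0.000125^(51/1000)·(1−e^(−0.04·67))/4.15 = 0.2342
IBU = (13.1/100)·80·0.2342·1000/20.9 = 117.4212
BU:GU = 117.4212/51

2.3024


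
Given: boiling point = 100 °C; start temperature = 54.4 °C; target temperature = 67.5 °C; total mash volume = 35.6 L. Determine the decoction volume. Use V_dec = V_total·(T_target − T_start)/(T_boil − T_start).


V_dec = 35.6·(67.5 − 54.4)/(100 − 54.4)

10.2272 L


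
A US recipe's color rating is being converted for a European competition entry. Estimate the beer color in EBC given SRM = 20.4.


EBC = SRM · 1.97
EBC = 20.4 · 1.97

40.1880 EBC


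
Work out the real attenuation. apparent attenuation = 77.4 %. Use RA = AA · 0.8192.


RA = 77.4 · 0.8192

63.4061 %


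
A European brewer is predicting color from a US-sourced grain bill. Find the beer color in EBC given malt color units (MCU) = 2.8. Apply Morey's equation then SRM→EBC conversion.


SRM = 1.4922·MCU^0.6859;  EBC = SRM·1.97
SRM = 1.4922·2.8^0.6859 = 3.0237
EBC = 3.0237·1.97

5.9566 EBC


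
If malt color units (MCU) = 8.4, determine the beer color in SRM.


SRM = 1.4922 · MCU^0.6859
SRM = 1.4922 · 8.4^0.6859

6.4238 SRM


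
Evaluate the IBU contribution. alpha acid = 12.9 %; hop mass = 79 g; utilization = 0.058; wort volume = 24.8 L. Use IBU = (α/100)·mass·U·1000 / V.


IBU = (12.9/100)·79·0.058·1000 / 24.8

23.8338 IBU


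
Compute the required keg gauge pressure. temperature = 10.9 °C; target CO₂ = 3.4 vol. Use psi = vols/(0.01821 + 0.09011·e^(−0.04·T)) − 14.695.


psi = 3.4/(0.01821 + 0.09011·e^(−0.04·10.9)) − 14.695

29.7630 psi


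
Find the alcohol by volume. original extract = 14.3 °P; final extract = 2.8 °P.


SG = 259/(259 − P);  ABV = (OG − FG)·131.25
OG = 259/(259 − 14.3) = 1.0584
FG = 259/(259 − 2.8) = 1.0109
ABV = (1.0584 − 1.0109)·131.25

6.2357 % ABV


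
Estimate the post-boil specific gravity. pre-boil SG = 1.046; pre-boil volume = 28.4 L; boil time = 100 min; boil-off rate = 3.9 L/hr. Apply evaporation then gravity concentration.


V_post = V_pre − rate·(t/60);  SG_post = 1 + (SG_pre−1)·V_pre/V_post
V_post = 28.4 − 3.9·(100/60) = 21.9000
SG_post = 1 + (1.046 − 1)·28.4/21.9000

1.0597


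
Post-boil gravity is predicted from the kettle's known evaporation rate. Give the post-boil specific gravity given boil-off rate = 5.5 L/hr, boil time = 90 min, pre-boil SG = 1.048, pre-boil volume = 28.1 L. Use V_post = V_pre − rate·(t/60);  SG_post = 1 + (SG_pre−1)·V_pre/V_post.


V_post = 28.1 − 5.5·(90/60) = 19.8500
SG_post = 1 + (1.048 − 1)·28.1/19.8500

1.0679


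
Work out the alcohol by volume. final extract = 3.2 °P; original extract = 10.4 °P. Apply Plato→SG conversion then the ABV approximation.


SG = 259/(259 − P);  ABV = (OG − FG)·131.25
OG = 259/(259 − 10.4) = 1.0418
FG = 259/(259 − 3.2) = 1.0125
ABV = (1.0418 − 1.0125)·131.25

3.8488 % ABV


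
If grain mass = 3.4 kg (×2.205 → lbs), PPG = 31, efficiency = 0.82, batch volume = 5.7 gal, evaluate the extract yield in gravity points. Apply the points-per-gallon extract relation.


points = lbs × PPG × eff / vol
lbs = 3.4 × 2.205 = 7.4970
points = 7.4970 × 31 × 0.82 / 5.7

33.4340 points


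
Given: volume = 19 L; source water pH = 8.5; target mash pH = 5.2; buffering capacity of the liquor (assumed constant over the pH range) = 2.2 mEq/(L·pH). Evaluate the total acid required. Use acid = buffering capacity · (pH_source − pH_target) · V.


acid = 2.2 · (8.5 − 5.2) · 19

137.9400 mEq


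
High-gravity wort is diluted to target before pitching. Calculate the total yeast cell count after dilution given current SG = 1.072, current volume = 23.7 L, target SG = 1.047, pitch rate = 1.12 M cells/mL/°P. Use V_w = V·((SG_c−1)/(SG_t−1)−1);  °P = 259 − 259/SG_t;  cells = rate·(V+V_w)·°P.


V_w = 23.7·((1.072−1)/(1.047−1)−1) = 12.6064
V_final = 23.7 + 12.6064 = 36.3064
°P = 259 − 259/1.047 = 11.6266
cells = 1.12·36.3064·11.6266

472.7722 billion cells


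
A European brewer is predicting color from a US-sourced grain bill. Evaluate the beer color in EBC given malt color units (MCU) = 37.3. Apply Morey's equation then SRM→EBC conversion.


SRM = 1.4922·MCU^0.6859;  EBC = SRM·1.97
SRM = 1.4922·37.3^0.6859 = 17.8592
EBC = 17.8592·1.97

35.1826 EBC


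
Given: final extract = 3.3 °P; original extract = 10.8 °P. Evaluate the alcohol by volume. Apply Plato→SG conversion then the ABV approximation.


SG = 259/(259 − P);  ABV = (OG − FG)·131.25
OG = 259/(259 − 10.8) = 1.0435
FG = 259/(259 − 3.3) = 1.0129
ABV = (1.0435 − 1.0129)·131.25

4.0172 % ABV


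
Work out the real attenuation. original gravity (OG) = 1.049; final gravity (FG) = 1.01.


AA = (OG−FG)/(OG−1)·100;  RA = AA·0.8192
AA = (1.049 − 1.01)/(1.049 − 1)·100 = 79.5918
RA = 79.5918·0.8192

65.2016 %


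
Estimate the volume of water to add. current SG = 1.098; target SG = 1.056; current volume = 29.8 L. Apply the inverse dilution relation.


V_water = V·((SG_curr − 1)/(SG_target − 1) − 1)
V_water = 29.8·((1.098 − 1)/(1.056 − 1) − 1)

22.3500 L


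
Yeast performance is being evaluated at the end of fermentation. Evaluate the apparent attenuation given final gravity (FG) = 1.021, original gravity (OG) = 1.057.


AA = (OG − FG)/(OG − 1) · 100
AA = (1.057 − 1.021)/(1.057 − 1) · 100

63.1579 %


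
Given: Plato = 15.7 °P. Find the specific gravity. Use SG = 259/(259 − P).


SG = 259/(259 − 15.7)

1.0645


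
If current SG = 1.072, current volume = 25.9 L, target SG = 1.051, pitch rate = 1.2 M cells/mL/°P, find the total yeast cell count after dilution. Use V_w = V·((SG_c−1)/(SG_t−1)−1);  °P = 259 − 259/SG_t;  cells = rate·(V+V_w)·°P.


V_w = 25.9·((1.072−1)/(1.051−1)−1) = 10.6647
V_final = 25.9 + 10.6647 = 36.5647
°P = 259 − 259/1.051 = 12.5680
cells = 1.2·36.5647·12.5680

551.4556 billion cells


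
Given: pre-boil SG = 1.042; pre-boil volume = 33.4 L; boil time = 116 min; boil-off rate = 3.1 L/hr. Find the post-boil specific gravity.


V_post = V_pre − rate·(t/60);  SG_post = 1 + (SG_pre−1)·V_pre/V_post
V_post = 33.4 − 3.1·(116/60) = 27.4067
SG_post = 1 + (1.042 − 1)·33.4/27.4067

1.0512


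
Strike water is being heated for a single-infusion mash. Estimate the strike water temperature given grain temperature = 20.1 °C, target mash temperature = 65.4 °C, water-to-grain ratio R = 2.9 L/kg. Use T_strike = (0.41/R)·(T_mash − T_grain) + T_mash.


T_strike = (0.41/2.9)·(65.4 − 20.1) + 65.4

71.8045 °C


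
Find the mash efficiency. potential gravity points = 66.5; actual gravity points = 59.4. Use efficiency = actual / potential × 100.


efficiency = 59.4 / 66.5 × 100

89.3233 %


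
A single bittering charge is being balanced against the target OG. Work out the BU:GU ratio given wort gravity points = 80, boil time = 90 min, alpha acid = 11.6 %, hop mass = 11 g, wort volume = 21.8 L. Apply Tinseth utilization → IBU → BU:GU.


U = 1.65·0.000125^(GP/1000)·(1−e^(−0.04t))/4.15;  IBU = (α/100)·m·U·1000/V;  BU:GU = IBU/GP
U = 1.65·0.000125^(80/1000)·(1−e^(−0.04·90))/4.15 = 0.1884
IBU = (11.6/100)·11·0.1884·1000/21.8 = 11.0294
BU:GU = 11.0294/80

0.1379


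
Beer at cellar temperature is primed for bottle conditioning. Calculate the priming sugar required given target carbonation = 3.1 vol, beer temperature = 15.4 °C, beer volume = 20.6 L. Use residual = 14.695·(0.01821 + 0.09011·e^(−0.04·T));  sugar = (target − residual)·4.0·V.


residual = 14.695·(0.01821 + 0.09011·e^(−0.04·15.4)) = 0.9828
sugar = (3.1 − 0.9828)·4.0·20.6

174.4590 g


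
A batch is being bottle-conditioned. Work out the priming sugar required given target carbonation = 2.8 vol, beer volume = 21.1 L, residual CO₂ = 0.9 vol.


sugar = (target − residual)·4.0·V
sugar = (2.8 − 0.9)·4.0·21.1

160.3600 g


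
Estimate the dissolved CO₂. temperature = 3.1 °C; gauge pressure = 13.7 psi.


vols = (P + 14.695)·(0.01821 + 0.09011·e^(−0.04·T))
vols = (13.7 + 14.695)·(0.01821 + 0.09011·e^(−0.04·3.1))

2.7774 volumes


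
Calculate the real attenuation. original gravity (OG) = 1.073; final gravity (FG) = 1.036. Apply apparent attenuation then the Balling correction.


AA = (OG−FG)/(OG−1)·100;  RA = AA·0.8192
AA = (1.073 − 1.036)/(1.073 − 1)·100 = 50.6849
RA = 50.6849·0.8192

41.5211 %


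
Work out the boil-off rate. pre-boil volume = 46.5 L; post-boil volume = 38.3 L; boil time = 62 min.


rate = (V_pre − V_post) / (t_min/60)
rate = (46.5 − 38.3) / (62/60)

7.9355 L/hr


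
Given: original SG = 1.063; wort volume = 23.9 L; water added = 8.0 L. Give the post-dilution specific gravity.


SG_new = 1 + (SG_old − 1)·V_old/(V_old + V_water)
pts = (1.063 − 1)·1000·23.9/(23.9 + 8.0) = 47.2006
SG_new = 1 + 47.2006/1000

1.0472


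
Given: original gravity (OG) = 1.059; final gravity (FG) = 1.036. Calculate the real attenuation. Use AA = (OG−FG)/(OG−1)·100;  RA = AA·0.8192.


AA = (1.059 − 1.036)/(1.059 − 1)·100 = 38.9831
RA = 38.9831·0.8192

31.9349 %


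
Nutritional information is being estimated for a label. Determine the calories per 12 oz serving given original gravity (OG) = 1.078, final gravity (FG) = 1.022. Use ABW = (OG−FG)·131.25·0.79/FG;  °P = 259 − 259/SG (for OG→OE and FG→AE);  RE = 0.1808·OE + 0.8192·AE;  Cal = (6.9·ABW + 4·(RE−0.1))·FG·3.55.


ABW = (1.078 − 1.022)·131.25·0.79/1.022 = 5.6815
OE = 259 − 259/1.078 = 18.7403 °P
AE = 259 − 259/1.022 = 5.5753 °P
RE = 0.1808·18.7403 + 0.8192·5.5753 = 7.9556 °P
Cal = (6.9·5.6815 + 4·(7.9556−0.1))·1.022·3.55

256.2332 kcal


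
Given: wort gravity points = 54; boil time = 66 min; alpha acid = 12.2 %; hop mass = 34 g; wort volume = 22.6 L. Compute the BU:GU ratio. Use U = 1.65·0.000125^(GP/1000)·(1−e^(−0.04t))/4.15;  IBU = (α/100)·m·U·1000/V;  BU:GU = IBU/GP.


U = 1.65·0.000125^(54/1000)·(1−e^(−0.04·66))/4.15 = 0.2273
IBU = (12.2/100)·34·0.2273·1000/22.6 = 41.7106
BU:GU = 41.7106/54

0.7724


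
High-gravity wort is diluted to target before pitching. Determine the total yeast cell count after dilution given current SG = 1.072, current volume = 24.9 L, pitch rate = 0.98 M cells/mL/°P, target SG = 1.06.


V_w = V·((SG_c−1)/(SG_t−1)−1);  °P = 259 − 259/SG_t;  cells = rate·(V+V_w)·°P
V_w = 24.9·((1.072−1)/(1.06−1)−1) = 4.9800
V_final = 24.9 + 4.9800 = 29.8800
°P = 259 − 259/1.06 = 14.6604
cells = 0.98·29.8800·14.6604

429.2910 billion cells


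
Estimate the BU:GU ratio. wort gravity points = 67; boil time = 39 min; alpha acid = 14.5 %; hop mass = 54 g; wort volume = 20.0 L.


U = 1.65·0.000125^(GP/1000)·(1−e^(−0.04t))/4.15;  IBU = (α/100)·m·U·1000/V;  BU:GU = IBU/GP
U = 1.65·0.000125^(67/1000)·(1−e^(−0.04·39))/4.15 = 0.1720
IBU = (14.5/100)·54·0.1720·1000/20.0 = 67.3307
BU:GU = 67.3307/67

1.0049


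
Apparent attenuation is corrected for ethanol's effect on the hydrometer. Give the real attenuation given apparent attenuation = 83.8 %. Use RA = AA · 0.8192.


RA = 83.8 · 0.8192

68.6490 %


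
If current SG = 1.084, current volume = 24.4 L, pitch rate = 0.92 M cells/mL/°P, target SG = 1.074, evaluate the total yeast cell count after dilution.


V_w = V·((SG_c−1)/(SG_t−1)−1);  °P = 259 − 259/SG_t;  cells = rate·(V+V_w)·°P
V_w = 24.4·((1.084−1)/(1.074−1)−1) = 3.2973
V_final = 24.4 + 3.2973 = 27.6973
°P = 259 − 259/1.074 = 17.8454
cells = 0.92·27.6973·17.8454

454.7288 billion cells


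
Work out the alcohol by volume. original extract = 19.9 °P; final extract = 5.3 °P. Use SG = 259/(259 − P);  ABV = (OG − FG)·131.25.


OG = 259/(259 − 19.9) = 1.0832
FG = 259/(259 − 5.3) = 1.0209
ABV = (1.0832 − 1.0209)·131.25

8.1819 % ABV


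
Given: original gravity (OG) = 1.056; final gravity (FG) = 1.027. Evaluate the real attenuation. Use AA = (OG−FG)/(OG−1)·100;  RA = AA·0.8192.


AA = (1.056 − 1.027)/(1.056 − 1)·100 = 51.7857
RA = 51.7857·0.8192

42.4229 %


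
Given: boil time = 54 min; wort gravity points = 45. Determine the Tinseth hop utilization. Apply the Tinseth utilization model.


U = 1.65·0.000125^(GP/1000) · (1 − e^(−0.04·t))/4.15
bigness = 1.65·0.000125^(45/1000) = 1.1011
boil_factor = (1 − e^(−0.04·54))/4.15 = 0.2132
U = 1.1011 · 0.2132

0.2347


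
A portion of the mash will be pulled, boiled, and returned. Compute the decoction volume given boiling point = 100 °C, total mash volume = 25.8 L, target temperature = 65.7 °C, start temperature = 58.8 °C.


V_dec = V_total·(T_target − T_start)/(T_boil − T_start)
V_dec = 25.8·(65.7 − 58.8)/(100 − 58.8)

4.3209 L


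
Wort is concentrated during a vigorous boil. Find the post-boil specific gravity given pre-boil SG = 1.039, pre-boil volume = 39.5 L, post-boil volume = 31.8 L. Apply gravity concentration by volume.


SG_post = 1 + (SG_pre − 1)·V_pre/V_post
pts_pre = (1.039 − 1)·1000 = 39.0000
pts_post = 39.0000·39.5/31.8 = 48.4434
SG_post = 1 + 48.4434/1000

1.0484


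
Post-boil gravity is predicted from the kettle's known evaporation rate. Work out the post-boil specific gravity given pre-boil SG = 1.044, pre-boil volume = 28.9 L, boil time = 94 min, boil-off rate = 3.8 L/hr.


V_post = V_pre − rate·(t/60);  SG_post = 1 + (SG_pre−1)·V_pre/V_post
V_post = 28.9 − 3.8·(94/60) = 22.9467
SG_post = 1 + (1.044 − 1)·28.9/22.9467

1.0554


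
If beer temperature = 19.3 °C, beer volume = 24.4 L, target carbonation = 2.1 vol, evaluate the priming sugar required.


residual = 14.695·(0.01821 + 0.09011·e^(−0.04·T));  sugar = (target − residual)·4.0·V
residual = 14.695·(0.01821 + 0.09011·e^(−0.04·19.3)) = 0.8795
sugar = (2.1 − 0.8795)·4.0·24.4

119.1230 g


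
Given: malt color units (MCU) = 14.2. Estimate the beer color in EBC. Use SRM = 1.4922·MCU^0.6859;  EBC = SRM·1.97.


SRM = 1.4922·14.2^0.6859 = 9.2083
EBC = 9.2083·1.97

18.1404 EBC


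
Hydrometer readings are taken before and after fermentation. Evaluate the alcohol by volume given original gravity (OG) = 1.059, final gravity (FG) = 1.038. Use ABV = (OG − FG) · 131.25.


ABV = (1.059 − 1.038) · 131.25

2.7562 % ABV


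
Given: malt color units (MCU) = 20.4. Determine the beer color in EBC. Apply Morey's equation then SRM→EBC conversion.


SRM = 1.4922·MCU^0.6859;  EBC = SRM·1.97
SRM = 1.4922·20.4^0.6859 = 11.8060
EBC = 11.8060·1.97

23.2578 EBC


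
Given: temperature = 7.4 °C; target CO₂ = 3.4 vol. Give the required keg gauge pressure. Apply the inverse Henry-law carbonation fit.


psi = vols/(0.01821 + 0.09011·e^(−0.04·T)) − 14.695
psi = 3.4/(0.01821 + 0.09011·e^(−0.04·7.4)) − 14.695

25.1958 psi


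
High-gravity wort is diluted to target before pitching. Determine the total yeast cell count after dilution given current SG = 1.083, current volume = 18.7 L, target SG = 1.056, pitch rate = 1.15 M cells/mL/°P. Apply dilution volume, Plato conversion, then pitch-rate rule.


V_w = V·((SG_c−1)/(SG_t−1)−1);  °P = 259 − 259/SG_t;  cells = rate·(V+V_w)·°P
V_w = 18.7·((1.083−1)/(1.056−1)−1) = 9.0161
V_final = 18.7 + 9.0161 = 27.7161
°P = 259 − 259/1.056 = 13.7348
cells = 1.15·27.7161·13.7348

437.7774 billion cells


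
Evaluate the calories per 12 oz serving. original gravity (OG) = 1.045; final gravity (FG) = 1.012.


ABW = (OG−FG)·131.25·0.79/FG;  °P = 259 − 259/SG (for OG→OE and FG→AE);  RE = 0.1808·OE + 0.8192·AE;  Cal = (6.9·ABW + 4·(RE−0.1))·FG·3.55
ABW = (1.045 − 1.012)·131.25·0.79/1.012 = 3.3811
OE = 259 − 259/1.045 = 11.1531 °P
AE = 259 − 259/1.012 = 3.0711 °P
RE = 0.1808·11.1531 + 0.8192·3.0711 = 4.5324 °P
Cal = (6.9·3.3811 + 4·(4.5324−0.1))·1.012·3.55

147.5091 kcal


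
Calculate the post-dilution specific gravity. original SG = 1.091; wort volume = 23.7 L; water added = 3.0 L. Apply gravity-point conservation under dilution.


SG_new = 1 + (SG_old − 1)·V_old/(V_old + V_water)
pts = (1.091 − 1)·1000·23.7/(23.7 + 3.0) = 80.7753
SG_new = 1 + 80.7753/1000

1.0808


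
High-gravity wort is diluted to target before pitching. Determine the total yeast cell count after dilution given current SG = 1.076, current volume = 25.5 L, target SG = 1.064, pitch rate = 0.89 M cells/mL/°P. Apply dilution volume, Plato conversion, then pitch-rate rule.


V_w = V·((SG_c−1)/(SG_t−1)−1);  °P = 259 − 259/SG_t;  cells = rate·(V+V_w)·°P
V_w = 25.5·((1.076−1)/(1.064−1)−1) = 4.7812
V_final = 25.5 + 4.7812 = 30.2812
°P = 259 − 259/1.064 = 15.5789
cells = 0.89·30.2812·15.5789

419.8575 billion cells


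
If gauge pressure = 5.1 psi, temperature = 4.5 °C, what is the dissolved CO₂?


vols = (P + 14.695)·(0.01821 + 0.09011·e^(−0.04·T))
vols = (5.1 + 14.695)·(0.01821 + 0.09011·e^(−0.04·4.5))

1.8504 volumes


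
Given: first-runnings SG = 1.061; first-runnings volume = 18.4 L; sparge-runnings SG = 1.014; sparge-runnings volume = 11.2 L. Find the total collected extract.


total = Σ (SG_i − 1)·1000·V_i
first = (1.061 − 1)·1000·18.4 = 1122.4000
sparge = (1.014 − 1)·1000·11.2 = 156.8000
total = 1122.4000 + 156.8000

1279.2000 gravity·L


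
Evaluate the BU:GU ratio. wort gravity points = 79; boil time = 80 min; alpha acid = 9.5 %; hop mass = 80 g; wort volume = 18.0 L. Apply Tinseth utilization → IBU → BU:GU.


U = 1.65·0.000125^(GP/1000)·(1−e^(−0.04t))/4.15;  IBU = (α/100)·m·U·1000/V;  BU:GU = IBU/GP
U = 1.65·0.000125^(79/1000)·(1−e^(−0.04·80))/4.15 = 0.1875
IBU = (9.5/100)·80·0.1875·1000/18.0 = 79.1697
BU:GU = 79.1697/79

1.0021


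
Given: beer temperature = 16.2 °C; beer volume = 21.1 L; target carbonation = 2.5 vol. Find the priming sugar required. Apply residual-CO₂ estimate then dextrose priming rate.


residual = 14.695·(0.01821 + 0.09011·e^(−0.04·T));  sugar = (target − residual)·4.0·V
residual = 14.695·(0.01821 + 0.09011·e^(−0.04·16.2)) = 0.9603
sugar = (2.5 − 0.9603)·4.0·21.1

129.9544 g


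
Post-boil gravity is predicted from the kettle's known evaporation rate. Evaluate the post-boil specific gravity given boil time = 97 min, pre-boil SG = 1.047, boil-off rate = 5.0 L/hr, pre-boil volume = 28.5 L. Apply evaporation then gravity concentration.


V_post = V_pre − rate·(t/60);  SG_post = 1 + (SG_pre−1)·V_pre/V_post
V_post = 28.5 − 5.0·(97/60) = 20.4167
SG_post = 1 + (1.047 − 1)·28.5/20.4167

1.0656


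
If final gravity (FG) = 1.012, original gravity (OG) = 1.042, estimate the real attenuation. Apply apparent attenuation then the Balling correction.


AA = (OG−FG)/(OG−1)·100;  RA = AA·0.8192
AA = (1.042 − 1.012)/(1.042 − 1)·100 = 71.4286
RA = 71.4286·0.8192

58.5143 %


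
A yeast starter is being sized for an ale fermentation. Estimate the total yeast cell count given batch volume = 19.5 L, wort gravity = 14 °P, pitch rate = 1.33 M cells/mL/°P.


cells (billions) = rate · V_L · °P
cells = 1.33 · 19.5 · 14

363.0900 billion cells


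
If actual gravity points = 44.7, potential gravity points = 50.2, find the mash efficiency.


efficiency = actual / potential × 100
efficiency = 44.7 / 50.2 × 100

89.0438 %


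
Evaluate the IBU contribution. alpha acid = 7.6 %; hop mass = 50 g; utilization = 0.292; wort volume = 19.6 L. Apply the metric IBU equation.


IBU = (α/100)·mass·U·1000 / V
IBU = (7.6/100)·50·0.292·1000 / 19.6

56.6122 IBU


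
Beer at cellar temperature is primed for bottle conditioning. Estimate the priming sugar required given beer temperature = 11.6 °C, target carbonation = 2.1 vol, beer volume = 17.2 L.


residual = 14.695·(0.01821 + 0.09011·e^(−0.04·T));  sugar = (target − residual)·4.0·V
residual = 14.695·(0.01821 + 0.09011·e^(−0.04·11.6)) = 1.1002
sugar = (2.1 − 1.1002)·4.0·17.2

68.7874 g
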